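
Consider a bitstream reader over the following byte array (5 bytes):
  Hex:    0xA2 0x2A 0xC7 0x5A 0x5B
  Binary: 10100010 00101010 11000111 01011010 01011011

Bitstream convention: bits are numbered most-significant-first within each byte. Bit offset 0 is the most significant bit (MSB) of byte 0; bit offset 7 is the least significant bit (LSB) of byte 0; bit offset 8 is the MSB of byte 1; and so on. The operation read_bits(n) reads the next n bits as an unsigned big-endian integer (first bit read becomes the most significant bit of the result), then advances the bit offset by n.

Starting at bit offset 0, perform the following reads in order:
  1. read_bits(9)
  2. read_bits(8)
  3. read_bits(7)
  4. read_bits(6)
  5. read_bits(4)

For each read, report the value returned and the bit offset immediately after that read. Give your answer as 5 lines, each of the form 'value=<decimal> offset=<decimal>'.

Read 1: bits[0:9] width=9 -> value=324 (bin 101000100); offset now 9 = byte 1 bit 1; 31 bits remain
Read 2: bits[9:17] width=8 -> value=85 (bin 01010101); offset now 17 = byte 2 bit 1; 23 bits remain
Read 3: bits[17:24] width=7 -> value=71 (bin 1000111); offset now 24 = byte 3 bit 0; 16 bits remain
Read 4: bits[24:30] width=6 -> value=22 (bin 010110); offset now 30 = byte 3 bit 6; 10 bits remain
Read 5: bits[30:34] width=4 -> value=9 (bin 1001); offset now 34 = byte 4 bit 2; 6 bits remain

Answer: value=324 offset=9
value=85 offset=17
value=71 offset=24
value=22 offset=30
value=9 offset=34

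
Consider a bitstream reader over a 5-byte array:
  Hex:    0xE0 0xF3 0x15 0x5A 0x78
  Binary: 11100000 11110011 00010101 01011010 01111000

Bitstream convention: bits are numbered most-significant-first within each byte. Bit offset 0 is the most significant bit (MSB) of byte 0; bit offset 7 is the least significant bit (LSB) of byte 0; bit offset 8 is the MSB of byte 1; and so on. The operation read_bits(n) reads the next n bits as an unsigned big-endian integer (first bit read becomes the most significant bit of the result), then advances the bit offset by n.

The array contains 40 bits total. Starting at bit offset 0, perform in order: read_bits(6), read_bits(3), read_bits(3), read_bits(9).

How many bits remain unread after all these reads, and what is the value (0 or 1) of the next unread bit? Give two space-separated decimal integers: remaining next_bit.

Read 1: bits[0:6] width=6 -> value=56 (bin 111000); offset now 6 = byte 0 bit 6; 34 bits remain
Read 2: bits[6:9] width=3 -> value=1 (bin 001); offset now 9 = byte 1 bit 1; 31 bits remain
Read 3: bits[9:12] width=3 -> value=7 (bin 111); offset now 12 = byte 1 bit 4; 28 bits remain
Read 4: bits[12:21] width=9 -> value=98 (bin 001100010); offset now 21 = byte 2 bit 5; 19 bits remain

Answer: 19 1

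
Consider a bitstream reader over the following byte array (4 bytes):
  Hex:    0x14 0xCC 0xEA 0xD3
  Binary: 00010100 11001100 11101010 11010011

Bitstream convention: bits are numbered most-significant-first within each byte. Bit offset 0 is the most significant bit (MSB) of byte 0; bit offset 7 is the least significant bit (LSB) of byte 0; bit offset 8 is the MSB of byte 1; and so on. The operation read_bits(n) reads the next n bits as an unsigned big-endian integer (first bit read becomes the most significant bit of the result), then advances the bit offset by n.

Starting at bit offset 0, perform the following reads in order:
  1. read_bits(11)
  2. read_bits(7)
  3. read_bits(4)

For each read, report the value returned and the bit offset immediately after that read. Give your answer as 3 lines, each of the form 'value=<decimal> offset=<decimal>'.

Answer: value=166 offset=11
value=51 offset=18
value=10 offset=22

Derivation:
Read 1: bits[0:11] width=11 -> value=166 (bin 00010100110); offset now 11 = byte 1 bit 3; 21 bits remain
Read 2: bits[11:18] width=7 -> value=51 (bin 0110011); offset now 18 = byte 2 bit 2; 14 bits remain
Read 3: bits[18:22] width=4 -> value=10 (bin 1010); offset now 22 = byte 2 bit 6; 10 bits remain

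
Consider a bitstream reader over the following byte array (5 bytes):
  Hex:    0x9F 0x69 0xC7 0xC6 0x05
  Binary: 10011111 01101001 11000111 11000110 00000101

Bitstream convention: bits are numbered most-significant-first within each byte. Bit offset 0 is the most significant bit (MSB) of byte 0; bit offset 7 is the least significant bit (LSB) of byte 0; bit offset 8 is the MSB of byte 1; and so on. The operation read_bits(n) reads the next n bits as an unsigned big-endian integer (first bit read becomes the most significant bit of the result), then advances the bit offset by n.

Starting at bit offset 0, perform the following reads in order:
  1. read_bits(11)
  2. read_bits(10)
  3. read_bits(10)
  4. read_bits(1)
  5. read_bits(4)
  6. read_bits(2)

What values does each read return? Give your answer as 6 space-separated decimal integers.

Answer: 1275 312 995 0 0 1

Derivation:
Read 1: bits[0:11] width=11 -> value=1275 (bin 10011111011); offset now 11 = byte 1 bit 3; 29 bits remain
Read 2: bits[11:21] width=10 -> value=312 (bin 0100111000); offset now 21 = byte 2 bit 5; 19 bits remain
Read 3: bits[21:31] width=10 -> value=995 (bin 1111100011); offset now 31 = byte 3 bit 7; 9 bits remain
Read 4: bits[31:32] width=1 -> value=0 (bin 0); offset now 32 = byte 4 bit 0; 8 bits remain
Read 5: bits[32:36] width=4 -> value=0 (bin 0000); offset now 36 = byte 4 bit 4; 4 bits remain
Read 6: bits[36:38] width=2 -> value=1 (bin 01); offset now 38 = byte 4 bit 6; 2 bits remain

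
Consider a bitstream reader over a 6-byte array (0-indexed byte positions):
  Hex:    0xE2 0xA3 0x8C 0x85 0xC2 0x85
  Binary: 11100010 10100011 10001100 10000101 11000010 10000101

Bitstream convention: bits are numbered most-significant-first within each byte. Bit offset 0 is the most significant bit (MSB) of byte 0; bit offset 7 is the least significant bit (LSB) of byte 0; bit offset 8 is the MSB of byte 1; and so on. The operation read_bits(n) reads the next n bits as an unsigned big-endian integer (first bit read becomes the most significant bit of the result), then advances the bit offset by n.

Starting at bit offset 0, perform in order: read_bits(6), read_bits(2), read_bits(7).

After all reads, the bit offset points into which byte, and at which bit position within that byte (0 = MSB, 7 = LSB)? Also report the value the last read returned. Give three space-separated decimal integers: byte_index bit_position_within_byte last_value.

Answer: 1 7 81

Derivation:
Read 1: bits[0:6] width=6 -> value=56 (bin 111000); offset now 6 = byte 0 bit 6; 42 bits remain
Read 2: bits[6:8] width=2 -> value=2 (bin 10); offset now 8 = byte 1 bit 0; 40 bits remain
Read 3: bits[8:15] width=7 -> value=81 (bin 1010001); offset now 15 = byte 1 bit 7; 33 bits remain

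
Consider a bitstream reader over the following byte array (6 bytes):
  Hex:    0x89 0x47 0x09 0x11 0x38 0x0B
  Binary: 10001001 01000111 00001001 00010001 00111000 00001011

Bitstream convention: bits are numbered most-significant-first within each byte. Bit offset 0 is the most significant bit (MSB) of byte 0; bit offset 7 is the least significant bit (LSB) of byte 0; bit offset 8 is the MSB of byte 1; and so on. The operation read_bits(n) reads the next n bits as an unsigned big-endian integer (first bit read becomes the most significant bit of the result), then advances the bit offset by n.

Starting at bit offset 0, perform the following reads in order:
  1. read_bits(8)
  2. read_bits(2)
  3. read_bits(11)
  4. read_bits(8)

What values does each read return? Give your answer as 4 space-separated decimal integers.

Read 1: bits[0:8] width=8 -> value=137 (bin 10001001); offset now 8 = byte 1 bit 0; 40 bits remain
Read 2: bits[8:10] width=2 -> value=1 (bin 01); offset now 10 = byte 1 bit 2; 38 bits remain
Read 3: bits[10:21] width=11 -> value=225 (bin 00011100001); offset now 21 = byte 2 bit 5; 27 bits remain
Read 4: bits[21:29] width=8 -> value=34 (bin 00100010); offset now 29 = byte 3 bit 5; 19 bits remain

Answer: 137 1 225 34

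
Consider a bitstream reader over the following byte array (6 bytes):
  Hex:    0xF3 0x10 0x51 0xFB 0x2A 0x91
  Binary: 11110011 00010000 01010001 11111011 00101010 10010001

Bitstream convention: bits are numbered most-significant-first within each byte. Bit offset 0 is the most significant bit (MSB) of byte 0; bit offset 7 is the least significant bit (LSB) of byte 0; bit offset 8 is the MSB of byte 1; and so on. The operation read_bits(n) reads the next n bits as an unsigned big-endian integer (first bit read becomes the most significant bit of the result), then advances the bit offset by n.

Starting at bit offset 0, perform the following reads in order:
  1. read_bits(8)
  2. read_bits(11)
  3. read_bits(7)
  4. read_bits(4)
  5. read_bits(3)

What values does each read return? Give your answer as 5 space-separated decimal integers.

Answer: 243 130 71 14 6

Derivation:
Read 1: bits[0:8] width=8 -> value=243 (bin 11110011); offset now 8 = byte 1 bit 0; 40 bits remain
Read 2: bits[8:19] width=11 -> value=130 (bin 00010000010); offset now 19 = byte 2 bit 3; 29 bits remain
Read 3: bits[19:26] width=7 -> value=71 (bin 1000111); offset now 26 = byte 3 bit 2; 22 bits remain
Read 4: bits[26:30] width=4 -> value=14 (bin 1110); offset now 30 = byte 3 bit 6; 18 bits remain
Read 5: bits[30:33] width=3 -> value=6 (bin 110); offset now 33 = byte 4 bit 1; 15 bits remain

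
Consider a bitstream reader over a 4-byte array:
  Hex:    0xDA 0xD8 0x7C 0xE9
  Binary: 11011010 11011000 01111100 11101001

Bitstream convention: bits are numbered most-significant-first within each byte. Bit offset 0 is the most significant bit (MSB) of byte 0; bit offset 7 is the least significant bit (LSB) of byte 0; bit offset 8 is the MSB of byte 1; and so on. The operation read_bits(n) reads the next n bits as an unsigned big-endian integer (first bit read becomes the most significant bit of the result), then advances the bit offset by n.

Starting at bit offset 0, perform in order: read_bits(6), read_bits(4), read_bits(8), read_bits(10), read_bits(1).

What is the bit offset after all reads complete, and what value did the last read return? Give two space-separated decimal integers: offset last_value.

Read 1: bits[0:6] width=6 -> value=54 (bin 110110); offset now 6 = byte 0 bit 6; 26 bits remain
Read 2: bits[6:10] width=4 -> value=11 (bin 1011); offset now 10 = byte 1 bit 2; 22 bits remain
Read 3: bits[10:18] width=8 -> value=97 (bin 01100001); offset now 18 = byte 2 bit 2; 14 bits remain
Read 4: bits[18:28] width=10 -> value=974 (bin 1111001110); offset now 28 = byte 3 bit 4; 4 bits remain
Read 5: bits[28:29] width=1 -> value=1 (bin 1); offset now 29 = byte 3 bit 5; 3 bits remain

Answer: 29 1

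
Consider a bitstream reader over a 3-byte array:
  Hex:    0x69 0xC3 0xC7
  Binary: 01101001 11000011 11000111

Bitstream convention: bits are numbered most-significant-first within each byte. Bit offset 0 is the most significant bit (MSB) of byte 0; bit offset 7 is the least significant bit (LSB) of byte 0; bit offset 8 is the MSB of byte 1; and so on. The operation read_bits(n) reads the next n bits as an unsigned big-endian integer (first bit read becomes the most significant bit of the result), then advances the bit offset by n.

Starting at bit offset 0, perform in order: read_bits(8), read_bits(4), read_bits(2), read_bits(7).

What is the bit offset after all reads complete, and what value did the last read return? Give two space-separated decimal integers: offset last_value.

Answer: 21 120

Derivation:
Read 1: bits[0:8] width=8 -> value=105 (bin 01101001); offset now 8 = byte 1 bit 0; 16 bits remain
Read 2: bits[8:12] width=4 -> value=12 (bin 1100); offset now 12 = byte 1 bit 4; 12 bits remain
Read 3: bits[12:14] width=2 -> value=0 (bin 00); offset now 14 = byte 1 bit 6; 10 bits remain
Read 4: bits[14:21] width=7 -> value=120 (bin 1111000); offset now 21 = byte 2 bit 5; 3 bits remain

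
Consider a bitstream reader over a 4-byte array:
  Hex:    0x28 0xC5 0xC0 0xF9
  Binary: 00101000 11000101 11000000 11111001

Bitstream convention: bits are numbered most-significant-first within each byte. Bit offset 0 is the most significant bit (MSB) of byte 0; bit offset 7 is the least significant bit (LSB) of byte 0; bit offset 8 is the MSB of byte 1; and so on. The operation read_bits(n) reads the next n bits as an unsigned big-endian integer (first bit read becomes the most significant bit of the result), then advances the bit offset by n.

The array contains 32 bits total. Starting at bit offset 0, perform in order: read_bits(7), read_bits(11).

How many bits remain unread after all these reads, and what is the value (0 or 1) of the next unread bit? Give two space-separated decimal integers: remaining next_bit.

Read 1: bits[0:7] width=7 -> value=20 (bin 0010100); offset now 7 = byte 0 bit 7; 25 bits remain
Read 2: bits[7:18] width=11 -> value=791 (bin 01100010111); offset now 18 = byte 2 bit 2; 14 bits remain

Answer: 14 0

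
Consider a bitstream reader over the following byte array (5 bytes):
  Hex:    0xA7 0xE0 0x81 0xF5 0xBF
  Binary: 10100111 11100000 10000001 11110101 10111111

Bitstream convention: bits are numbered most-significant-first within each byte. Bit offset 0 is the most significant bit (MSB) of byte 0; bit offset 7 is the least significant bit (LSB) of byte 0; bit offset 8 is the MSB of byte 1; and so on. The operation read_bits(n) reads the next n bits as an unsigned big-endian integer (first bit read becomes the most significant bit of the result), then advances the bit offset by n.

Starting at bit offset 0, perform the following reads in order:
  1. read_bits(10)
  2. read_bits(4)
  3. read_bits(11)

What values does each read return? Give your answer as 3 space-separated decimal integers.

Answer: 671 8 259

Derivation:
Read 1: bits[0:10] width=10 -> value=671 (bin 1010011111); offset now 10 = byte 1 bit 2; 30 bits remain
Read 2: bits[10:14] width=4 -> value=8 (bin 1000); offset now 14 = byte 1 bit 6; 26 bits remain
Read 3: bits[14:25] width=11 -> value=259 (bin 00100000011); offset now 25 = byte 3 bit 1; 15 bits remain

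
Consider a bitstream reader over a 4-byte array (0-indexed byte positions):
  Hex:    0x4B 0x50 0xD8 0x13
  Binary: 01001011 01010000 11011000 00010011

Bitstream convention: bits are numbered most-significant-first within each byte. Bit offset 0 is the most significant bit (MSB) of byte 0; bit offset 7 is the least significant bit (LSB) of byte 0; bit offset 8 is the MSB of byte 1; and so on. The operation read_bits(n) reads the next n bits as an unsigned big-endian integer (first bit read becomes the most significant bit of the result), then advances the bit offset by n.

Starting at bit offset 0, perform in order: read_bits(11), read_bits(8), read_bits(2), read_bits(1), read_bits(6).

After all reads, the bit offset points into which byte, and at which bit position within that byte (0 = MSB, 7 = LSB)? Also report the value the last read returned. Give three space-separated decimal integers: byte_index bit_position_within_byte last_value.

Answer: 3 4 1

Derivation:
Read 1: bits[0:11] width=11 -> value=602 (bin 01001011010); offset now 11 = byte 1 bit 3; 21 bits remain
Read 2: bits[11:19] width=8 -> value=134 (bin 10000110); offset now 19 = byte 2 bit 3; 13 bits remain
Read 3: bits[19:21] width=2 -> value=3 (bin 11); offset now 21 = byte 2 bit 5; 11 bits remain
Read 4: bits[21:22] width=1 -> value=0 (bin 0); offset now 22 = byte 2 bit 6; 10 bits remain
Read 5: bits[22:28] width=6 -> value=1 (bin 000001); offset now 28 = byte 3 bit 4; 4 bits remain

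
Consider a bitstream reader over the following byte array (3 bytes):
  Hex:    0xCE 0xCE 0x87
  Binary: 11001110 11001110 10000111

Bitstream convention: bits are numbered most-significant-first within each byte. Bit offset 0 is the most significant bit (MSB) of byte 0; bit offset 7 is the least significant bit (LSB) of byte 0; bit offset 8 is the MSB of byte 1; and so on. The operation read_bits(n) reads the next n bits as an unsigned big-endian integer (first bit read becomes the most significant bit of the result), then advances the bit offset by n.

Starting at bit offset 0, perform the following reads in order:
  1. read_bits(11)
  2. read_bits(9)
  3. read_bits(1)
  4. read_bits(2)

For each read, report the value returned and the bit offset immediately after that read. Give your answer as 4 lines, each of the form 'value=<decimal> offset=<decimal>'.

Read 1: bits[0:11] width=11 -> value=1654 (bin 11001110110); offset now 11 = byte 1 bit 3; 13 bits remain
Read 2: bits[11:20] width=9 -> value=232 (bin 011101000); offset now 20 = byte 2 bit 4; 4 bits remain
Read 3: bits[20:21] width=1 -> value=0 (bin 0); offset now 21 = byte 2 bit 5; 3 bits remain
Read 4: bits[21:23] width=2 -> value=3 (bin 11); offset now 23 = byte 2 bit 7; 1 bits remain

Answer: value=1654 offset=11
value=232 offset=20
value=0 offset=21
value=3 offset=23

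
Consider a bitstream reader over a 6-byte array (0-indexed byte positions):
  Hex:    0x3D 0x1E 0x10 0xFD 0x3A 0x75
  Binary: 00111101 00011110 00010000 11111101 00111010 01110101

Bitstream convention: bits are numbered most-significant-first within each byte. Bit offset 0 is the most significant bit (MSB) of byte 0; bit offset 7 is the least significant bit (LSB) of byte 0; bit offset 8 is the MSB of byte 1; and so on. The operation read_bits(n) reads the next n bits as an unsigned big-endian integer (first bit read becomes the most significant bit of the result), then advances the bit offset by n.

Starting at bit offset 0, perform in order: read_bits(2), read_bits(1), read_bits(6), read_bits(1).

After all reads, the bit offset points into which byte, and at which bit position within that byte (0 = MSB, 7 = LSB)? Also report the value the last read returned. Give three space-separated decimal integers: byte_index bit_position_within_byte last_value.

Read 1: bits[0:2] width=2 -> value=0 (bin 00); offset now 2 = byte 0 bit 2; 46 bits remain
Read 2: bits[2:3] width=1 -> value=1 (bin 1); offset now 3 = byte 0 bit 3; 45 bits remain
Read 3: bits[3:9] width=6 -> value=58 (bin 111010); offset now 9 = byte 1 bit 1; 39 bits remain
Read 4: bits[9:10] width=1 -> value=0 (bin 0); offset now 10 = byte 1 bit 2; 38 bits remain

Answer: 1 2 0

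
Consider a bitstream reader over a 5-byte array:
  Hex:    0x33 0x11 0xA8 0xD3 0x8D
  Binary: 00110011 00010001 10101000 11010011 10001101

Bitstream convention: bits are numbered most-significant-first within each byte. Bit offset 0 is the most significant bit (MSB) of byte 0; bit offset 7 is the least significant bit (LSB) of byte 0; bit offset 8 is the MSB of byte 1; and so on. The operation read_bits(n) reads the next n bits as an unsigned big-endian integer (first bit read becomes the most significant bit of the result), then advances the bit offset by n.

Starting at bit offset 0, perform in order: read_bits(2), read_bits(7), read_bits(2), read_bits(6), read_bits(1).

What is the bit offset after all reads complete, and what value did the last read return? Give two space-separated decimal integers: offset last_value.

Read 1: bits[0:2] width=2 -> value=0 (bin 00); offset now 2 = byte 0 bit 2; 38 bits remain
Read 2: bits[2:9] width=7 -> value=102 (bin 1100110); offset now 9 = byte 1 bit 1; 31 bits remain
Read 3: bits[9:11] width=2 -> value=0 (bin 00); offset now 11 = byte 1 bit 3; 29 bits remain
Read 4: bits[11:17] width=6 -> value=35 (bin 100011); offset now 17 = byte 2 bit 1; 23 bits remain
Read 5: bits[17:18] width=1 -> value=0 (bin 0); offset now 18 = byte 2 bit 2; 22 bits remain

Answer: 18 0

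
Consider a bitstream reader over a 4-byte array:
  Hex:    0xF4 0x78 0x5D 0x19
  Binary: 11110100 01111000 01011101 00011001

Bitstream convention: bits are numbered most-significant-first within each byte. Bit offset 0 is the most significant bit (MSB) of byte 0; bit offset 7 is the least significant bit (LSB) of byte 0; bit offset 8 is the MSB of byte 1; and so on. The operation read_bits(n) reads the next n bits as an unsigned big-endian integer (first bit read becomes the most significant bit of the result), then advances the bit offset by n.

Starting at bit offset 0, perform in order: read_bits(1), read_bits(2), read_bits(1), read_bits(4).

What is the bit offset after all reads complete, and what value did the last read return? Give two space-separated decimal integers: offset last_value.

Answer: 8 4

Derivation:
Read 1: bits[0:1] width=1 -> value=1 (bin 1); offset now 1 = byte 0 bit 1; 31 bits remain
Read 2: bits[1:3] width=2 -> value=3 (bin 11); offset now 3 = byte 0 bit 3; 29 bits remain
Read 3: bits[3:4] width=1 -> value=1 (bin 1); offset now 4 = byte 0 bit 4; 28 bits remain
Read 4: bits[4:8] width=4 -> value=4 (bin 0100); offset now 8 = byte 1 bit 0; 24 bits remain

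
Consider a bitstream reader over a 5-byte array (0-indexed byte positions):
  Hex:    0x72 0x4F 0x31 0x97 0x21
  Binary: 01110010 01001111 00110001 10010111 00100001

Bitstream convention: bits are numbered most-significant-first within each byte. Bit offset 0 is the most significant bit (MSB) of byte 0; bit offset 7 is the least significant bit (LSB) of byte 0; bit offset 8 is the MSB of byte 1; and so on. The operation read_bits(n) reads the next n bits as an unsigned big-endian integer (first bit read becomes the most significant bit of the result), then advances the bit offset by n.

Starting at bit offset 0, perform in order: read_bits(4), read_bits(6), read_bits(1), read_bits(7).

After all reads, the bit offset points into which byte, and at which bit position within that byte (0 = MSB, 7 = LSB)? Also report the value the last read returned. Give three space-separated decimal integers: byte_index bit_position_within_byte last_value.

Answer: 2 2 60

Derivation:
Read 1: bits[0:4] width=4 -> value=7 (bin 0111); offset now 4 = byte 0 bit 4; 36 bits remain
Read 2: bits[4:10] width=6 -> value=9 (bin 001001); offset now 10 = byte 1 bit 2; 30 bits remain
Read 3: bits[10:11] width=1 -> value=0 (bin 0); offset now 11 = byte 1 bit 3; 29 bits remain
Read 4: bits[11:18] width=7 -> value=60 (bin 0111100); offset now 18 = byte 2 bit 2; 22 bits remain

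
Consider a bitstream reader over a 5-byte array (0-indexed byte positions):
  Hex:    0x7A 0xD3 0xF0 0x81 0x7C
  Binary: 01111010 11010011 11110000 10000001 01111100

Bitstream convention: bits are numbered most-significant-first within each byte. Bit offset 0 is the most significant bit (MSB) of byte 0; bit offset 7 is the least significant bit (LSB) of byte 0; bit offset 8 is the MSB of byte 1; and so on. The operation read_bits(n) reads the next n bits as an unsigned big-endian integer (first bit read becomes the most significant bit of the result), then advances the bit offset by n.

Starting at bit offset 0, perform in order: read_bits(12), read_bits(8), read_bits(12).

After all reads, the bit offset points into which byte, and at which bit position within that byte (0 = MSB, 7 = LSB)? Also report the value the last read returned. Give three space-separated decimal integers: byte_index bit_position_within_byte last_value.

Answer: 4 0 129

Derivation:
Read 1: bits[0:12] width=12 -> value=1965 (bin 011110101101); offset now 12 = byte 1 bit 4; 28 bits remain
Read 2: bits[12:20] width=8 -> value=63 (bin 00111111); offset now 20 = byte 2 bit 4; 20 bits remain
Read 3: bits[20:32] width=12 -> value=129 (bin 000010000001); offset now 32 = byte 4 bit 0; 8 bits remain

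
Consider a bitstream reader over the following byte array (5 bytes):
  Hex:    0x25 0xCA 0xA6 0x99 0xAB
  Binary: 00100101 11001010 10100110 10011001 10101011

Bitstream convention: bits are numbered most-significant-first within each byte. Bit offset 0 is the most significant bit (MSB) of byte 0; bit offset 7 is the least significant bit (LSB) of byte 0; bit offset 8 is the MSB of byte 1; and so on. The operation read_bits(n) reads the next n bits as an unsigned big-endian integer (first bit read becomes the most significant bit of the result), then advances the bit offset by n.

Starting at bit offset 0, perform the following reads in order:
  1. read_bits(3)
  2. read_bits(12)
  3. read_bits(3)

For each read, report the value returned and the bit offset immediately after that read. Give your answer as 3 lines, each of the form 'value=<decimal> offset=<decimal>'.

Read 1: bits[0:3] width=3 -> value=1 (bin 001); offset now 3 = byte 0 bit 3; 37 bits remain
Read 2: bits[3:15] width=12 -> value=741 (bin 001011100101); offset now 15 = byte 1 bit 7; 25 bits remain
Read 3: bits[15:18] width=3 -> value=2 (bin 010); offset now 18 = byte 2 bit 2; 22 bits remain

Answer: value=1 offset=3
value=741 offset=15
value=2 offset=18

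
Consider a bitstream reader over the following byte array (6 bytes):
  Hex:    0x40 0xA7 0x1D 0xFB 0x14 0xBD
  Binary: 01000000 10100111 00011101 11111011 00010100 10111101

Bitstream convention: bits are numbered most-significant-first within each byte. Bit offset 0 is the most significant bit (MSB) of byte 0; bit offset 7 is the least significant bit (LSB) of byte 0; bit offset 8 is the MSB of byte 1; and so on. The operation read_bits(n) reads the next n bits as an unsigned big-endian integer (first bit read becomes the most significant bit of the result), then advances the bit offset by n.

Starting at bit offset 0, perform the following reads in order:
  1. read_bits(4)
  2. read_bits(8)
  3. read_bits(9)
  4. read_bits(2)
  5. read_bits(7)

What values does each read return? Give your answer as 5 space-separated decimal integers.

Read 1: bits[0:4] width=4 -> value=4 (bin 0100); offset now 4 = byte 0 bit 4; 44 bits remain
Read 2: bits[4:12] width=8 -> value=10 (bin 00001010); offset now 12 = byte 1 bit 4; 36 bits remain
Read 3: bits[12:21] width=9 -> value=227 (bin 011100011); offset now 21 = byte 2 bit 5; 27 bits remain
Read 4: bits[21:23] width=2 -> value=2 (bin 10); offset now 23 = byte 2 bit 7; 25 bits remain
Read 5: bits[23:30] width=7 -> value=126 (bin 1111110); offset now 30 = byte 3 bit 6; 18 bits remain

Answer: 4 10 227 2 126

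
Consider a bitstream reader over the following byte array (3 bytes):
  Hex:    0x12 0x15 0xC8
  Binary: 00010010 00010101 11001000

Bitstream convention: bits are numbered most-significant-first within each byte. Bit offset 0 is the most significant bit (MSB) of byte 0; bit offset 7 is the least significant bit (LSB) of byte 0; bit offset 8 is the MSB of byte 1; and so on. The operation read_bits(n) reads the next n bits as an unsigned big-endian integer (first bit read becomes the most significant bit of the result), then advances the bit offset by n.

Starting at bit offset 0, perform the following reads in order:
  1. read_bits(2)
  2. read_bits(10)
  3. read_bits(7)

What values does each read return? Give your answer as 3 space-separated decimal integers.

Read 1: bits[0:2] width=2 -> value=0 (bin 00); offset now 2 = byte 0 bit 2; 22 bits remain
Read 2: bits[2:12] width=10 -> value=289 (bin 0100100001); offset now 12 = byte 1 bit 4; 12 bits remain
Read 3: bits[12:19] width=7 -> value=46 (bin 0101110); offset now 19 = byte 2 bit 3; 5 bits remain

Answer: 0 289 46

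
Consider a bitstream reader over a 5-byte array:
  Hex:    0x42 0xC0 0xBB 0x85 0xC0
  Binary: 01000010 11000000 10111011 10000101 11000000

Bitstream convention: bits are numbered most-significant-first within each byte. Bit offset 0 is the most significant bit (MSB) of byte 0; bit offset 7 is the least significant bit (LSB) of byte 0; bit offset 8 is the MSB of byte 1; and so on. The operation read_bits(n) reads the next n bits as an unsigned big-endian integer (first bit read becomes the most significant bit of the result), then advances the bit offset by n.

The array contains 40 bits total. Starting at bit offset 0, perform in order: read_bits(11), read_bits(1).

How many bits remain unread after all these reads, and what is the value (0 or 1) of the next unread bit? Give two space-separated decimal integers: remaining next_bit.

Answer: 28 0

Derivation:
Read 1: bits[0:11] width=11 -> value=534 (bin 01000010110); offset now 11 = byte 1 bit 3; 29 bits remain
Read 2: bits[11:12] width=1 -> value=0 (bin 0); offset now 12 = byte 1 bit 4; 28 bits remain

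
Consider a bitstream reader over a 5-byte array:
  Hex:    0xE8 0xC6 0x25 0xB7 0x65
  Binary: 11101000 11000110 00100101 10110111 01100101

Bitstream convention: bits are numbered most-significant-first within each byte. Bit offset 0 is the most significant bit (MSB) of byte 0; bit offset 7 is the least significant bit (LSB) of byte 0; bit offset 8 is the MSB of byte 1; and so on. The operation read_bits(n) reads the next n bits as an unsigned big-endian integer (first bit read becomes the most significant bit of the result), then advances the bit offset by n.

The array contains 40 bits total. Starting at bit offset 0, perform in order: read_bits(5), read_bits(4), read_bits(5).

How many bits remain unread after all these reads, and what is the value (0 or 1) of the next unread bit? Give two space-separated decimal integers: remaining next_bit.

Answer: 26 1

Derivation:
Read 1: bits[0:5] width=5 -> value=29 (bin 11101); offset now 5 = byte 0 bit 5; 35 bits remain
Read 2: bits[5:9] width=4 -> value=1 (bin 0001); offset now 9 = byte 1 bit 1; 31 bits remain
Read 3: bits[9:14] width=5 -> value=17 (bin 10001); offset now 14 = byte 1 bit 6; 26 bits remain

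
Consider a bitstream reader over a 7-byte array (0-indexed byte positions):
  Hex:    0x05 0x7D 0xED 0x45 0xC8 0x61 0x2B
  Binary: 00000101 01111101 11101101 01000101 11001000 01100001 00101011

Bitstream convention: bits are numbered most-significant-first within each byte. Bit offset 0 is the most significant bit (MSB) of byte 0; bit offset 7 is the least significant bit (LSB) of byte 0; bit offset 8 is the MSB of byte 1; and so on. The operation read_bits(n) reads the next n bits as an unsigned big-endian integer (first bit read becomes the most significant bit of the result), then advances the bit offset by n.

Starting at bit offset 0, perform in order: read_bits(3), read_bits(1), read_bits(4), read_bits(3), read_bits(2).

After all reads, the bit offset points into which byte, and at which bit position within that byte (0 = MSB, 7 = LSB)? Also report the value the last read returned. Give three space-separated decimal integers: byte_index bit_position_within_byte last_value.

Answer: 1 5 3

Derivation:
Read 1: bits[0:3] width=3 -> value=0 (bin 000); offset now 3 = byte 0 bit 3; 53 bits remain
Read 2: bits[3:4] width=1 -> value=0 (bin 0); offset now 4 = byte 0 bit 4; 52 bits remain
Read 3: bits[4:8] width=4 -> value=5 (bin 0101); offset now 8 = byte 1 bit 0; 48 bits remain
Read 4: bits[8:11] width=3 -> value=3 (bin 011); offset now 11 = byte 1 bit 3; 45 bits remain
Read 5: bits[11:13] width=2 -> value=3 (bin 11); offset now 13 = byte 1 bit 5; 43 bits remain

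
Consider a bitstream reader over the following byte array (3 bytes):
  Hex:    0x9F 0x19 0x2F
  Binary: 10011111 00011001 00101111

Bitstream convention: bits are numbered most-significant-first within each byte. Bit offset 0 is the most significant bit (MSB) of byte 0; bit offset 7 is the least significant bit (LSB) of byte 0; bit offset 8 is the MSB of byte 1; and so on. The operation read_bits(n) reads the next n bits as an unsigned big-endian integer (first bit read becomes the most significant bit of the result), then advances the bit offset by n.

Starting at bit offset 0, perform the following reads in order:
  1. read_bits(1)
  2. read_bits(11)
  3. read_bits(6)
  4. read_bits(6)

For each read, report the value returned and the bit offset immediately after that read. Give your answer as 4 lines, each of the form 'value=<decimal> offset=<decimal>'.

Answer: value=1 offset=1
value=497 offset=12
value=36 offset=18
value=47 offset=24

Derivation:
Read 1: bits[0:1] width=1 -> value=1 (bin 1); offset now 1 = byte 0 bit 1; 23 bits remain
Read 2: bits[1:12] width=11 -> value=497 (bin 00111110001); offset now 12 = byte 1 bit 4; 12 bits remain
Read 3: bits[12:18] width=6 -> value=36 (bin 100100); offset now 18 = byte 2 bit 2; 6 bits remain
Read 4: bits[18:24] width=6 -> value=47 (bin 101111); offset now 24 = byte 3 bit 0; 0 bits remain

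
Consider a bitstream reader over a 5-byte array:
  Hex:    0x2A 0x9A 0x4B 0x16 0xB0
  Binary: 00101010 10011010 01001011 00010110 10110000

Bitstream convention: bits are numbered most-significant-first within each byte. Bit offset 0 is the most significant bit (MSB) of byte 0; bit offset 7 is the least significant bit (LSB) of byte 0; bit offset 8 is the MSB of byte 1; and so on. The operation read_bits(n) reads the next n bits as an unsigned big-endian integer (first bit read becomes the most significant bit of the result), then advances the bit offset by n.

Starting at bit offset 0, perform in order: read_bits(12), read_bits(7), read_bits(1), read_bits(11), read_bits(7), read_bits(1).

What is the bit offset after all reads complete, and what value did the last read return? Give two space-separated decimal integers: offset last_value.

Answer: 39 0

Derivation:
Read 1: bits[0:12] width=12 -> value=681 (bin 001010101001); offset now 12 = byte 1 bit 4; 28 bits remain
Read 2: bits[12:19] width=7 -> value=82 (bin 1010010); offset now 19 = byte 2 bit 3; 21 bits remain
Read 3: bits[19:20] width=1 -> value=0 (bin 0); offset now 20 = byte 2 bit 4; 20 bits remain
Read 4: bits[20:31] width=11 -> value=1419 (bin 10110001011); offset now 31 = byte 3 bit 7; 9 bits remain
Read 5: bits[31:38] width=7 -> value=44 (bin 0101100); offset now 38 = byte 4 bit 6; 2 bits remain
Read 6: bits[38:39] width=1 -> value=0 (bin 0); offset now 39 = byte 4 bit 7; 1 bits remain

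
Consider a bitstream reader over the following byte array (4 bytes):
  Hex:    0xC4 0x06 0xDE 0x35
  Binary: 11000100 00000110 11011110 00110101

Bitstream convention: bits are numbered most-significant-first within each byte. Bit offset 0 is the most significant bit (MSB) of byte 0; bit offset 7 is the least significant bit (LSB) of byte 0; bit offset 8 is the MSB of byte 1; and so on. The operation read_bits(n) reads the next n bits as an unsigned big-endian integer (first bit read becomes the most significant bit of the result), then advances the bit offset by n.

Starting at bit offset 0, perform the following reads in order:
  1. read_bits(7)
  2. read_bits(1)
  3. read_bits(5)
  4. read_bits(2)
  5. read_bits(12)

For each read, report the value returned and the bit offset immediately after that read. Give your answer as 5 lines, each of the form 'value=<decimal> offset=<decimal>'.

Read 1: bits[0:7] width=7 -> value=98 (bin 1100010); offset now 7 = byte 0 bit 7; 25 bits remain
Read 2: bits[7:8] width=1 -> value=0 (bin 0); offset now 8 = byte 1 bit 0; 24 bits remain
Read 3: bits[8:13] width=5 -> value=0 (bin 00000); offset now 13 = byte 1 bit 5; 19 bits remain
Read 4: bits[13:15] width=2 -> value=3 (bin 11); offset now 15 = byte 1 bit 7; 17 bits remain
Read 5: bits[15:27] width=12 -> value=1777 (bin 011011110001); offset now 27 = byte 3 bit 3; 5 bits remain

Answer: value=98 offset=7
value=0 offset=8
value=0 offset=13
value=3 offset=15
value=1777 offset=27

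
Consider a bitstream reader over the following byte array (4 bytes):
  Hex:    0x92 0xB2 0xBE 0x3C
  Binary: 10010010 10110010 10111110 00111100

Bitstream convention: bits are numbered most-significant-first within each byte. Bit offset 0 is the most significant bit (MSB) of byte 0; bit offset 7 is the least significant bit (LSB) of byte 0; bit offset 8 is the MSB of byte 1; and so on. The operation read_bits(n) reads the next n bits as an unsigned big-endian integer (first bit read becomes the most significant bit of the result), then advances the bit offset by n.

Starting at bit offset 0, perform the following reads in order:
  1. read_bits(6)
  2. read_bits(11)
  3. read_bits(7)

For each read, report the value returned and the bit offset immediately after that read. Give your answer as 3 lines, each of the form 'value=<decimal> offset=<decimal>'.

Read 1: bits[0:6] width=6 -> value=36 (bin 100100); offset now 6 = byte 0 bit 6; 26 bits remain
Read 2: bits[6:17] width=11 -> value=1381 (bin 10101100101); offset now 17 = byte 2 bit 1; 15 bits remain
Read 3: bits[17:24] width=7 -> value=62 (bin 0111110); offset now 24 = byte 3 bit 0; 8 bits remain

Answer: value=36 offset=6
value=1381 offset=17
value=62 offset=24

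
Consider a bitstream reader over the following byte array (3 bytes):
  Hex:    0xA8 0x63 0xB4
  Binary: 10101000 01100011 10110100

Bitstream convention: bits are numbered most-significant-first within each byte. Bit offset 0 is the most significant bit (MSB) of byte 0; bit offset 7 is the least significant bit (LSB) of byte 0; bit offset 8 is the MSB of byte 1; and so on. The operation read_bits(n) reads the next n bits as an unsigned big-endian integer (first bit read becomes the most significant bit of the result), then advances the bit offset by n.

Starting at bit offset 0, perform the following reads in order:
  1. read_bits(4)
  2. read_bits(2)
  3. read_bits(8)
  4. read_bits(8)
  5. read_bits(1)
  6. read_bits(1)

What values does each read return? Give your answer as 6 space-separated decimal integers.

Read 1: bits[0:4] width=4 -> value=10 (bin 1010); offset now 4 = byte 0 bit 4; 20 bits remain
Read 2: bits[4:6] width=2 -> value=2 (bin 10); offset now 6 = byte 0 bit 6; 18 bits remain
Read 3: bits[6:14] width=8 -> value=24 (bin 00011000); offset now 14 = byte 1 bit 6; 10 bits remain
Read 4: bits[14:22] width=8 -> value=237 (bin 11101101); offset now 22 = byte 2 bit 6; 2 bits remain
Read 5: bits[22:23] width=1 -> value=0 (bin 0); offset now 23 = byte 2 bit 7; 1 bits remain
Read 6: bits[23:24] width=1 -> value=0 (bin 0); offset now 24 = byte 3 bit 0; 0 bits remain

Answer: 10 2 24 237 0 0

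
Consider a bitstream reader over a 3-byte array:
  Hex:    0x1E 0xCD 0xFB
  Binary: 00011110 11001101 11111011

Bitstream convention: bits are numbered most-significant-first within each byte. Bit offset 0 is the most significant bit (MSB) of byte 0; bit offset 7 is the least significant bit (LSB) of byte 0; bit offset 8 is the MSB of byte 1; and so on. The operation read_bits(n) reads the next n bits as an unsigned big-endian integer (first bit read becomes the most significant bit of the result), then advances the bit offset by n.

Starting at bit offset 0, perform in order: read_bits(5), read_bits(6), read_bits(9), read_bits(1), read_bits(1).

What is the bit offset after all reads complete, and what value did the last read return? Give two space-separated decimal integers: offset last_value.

Answer: 22 0

Derivation:
Read 1: bits[0:5] width=5 -> value=3 (bin 00011); offset now 5 = byte 0 bit 5; 19 bits remain
Read 2: bits[5:11] width=6 -> value=54 (bin 110110); offset now 11 = byte 1 bit 3; 13 bits remain
Read 3: bits[11:20] width=9 -> value=223 (bin 011011111); offset now 20 = byte 2 bit 4; 4 bits remain
Read 4: bits[20:21] width=1 -> value=1 (bin 1); offset now 21 = byte 2 bit 5; 3 bits remain
Read 5: bits[21:22] width=1 -> value=0 (bin 0); offset now 22 = byte 2 bit 6; 2 bits remain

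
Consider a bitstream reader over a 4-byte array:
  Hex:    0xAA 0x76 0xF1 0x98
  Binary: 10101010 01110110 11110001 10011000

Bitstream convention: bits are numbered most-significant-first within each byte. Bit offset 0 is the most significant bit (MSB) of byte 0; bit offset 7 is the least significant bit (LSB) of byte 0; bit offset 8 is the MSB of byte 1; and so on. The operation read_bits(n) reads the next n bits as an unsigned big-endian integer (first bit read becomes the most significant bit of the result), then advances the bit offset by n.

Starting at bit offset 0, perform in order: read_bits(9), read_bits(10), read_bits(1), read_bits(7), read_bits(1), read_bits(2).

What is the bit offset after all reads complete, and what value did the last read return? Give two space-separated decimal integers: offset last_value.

Answer: 30 2

Derivation:
Read 1: bits[0:9] width=9 -> value=340 (bin 101010100); offset now 9 = byte 1 bit 1; 23 bits remain
Read 2: bits[9:19] width=10 -> value=951 (bin 1110110111); offset now 19 = byte 2 bit 3; 13 bits remain
Read 3: bits[19:20] width=1 -> value=1 (bin 1); offset now 20 = byte 2 bit 4; 12 bits remain
Read 4: bits[20:27] width=7 -> value=12 (bin 0001100); offset now 27 = byte 3 bit 3; 5 bits remain
Read 5: bits[27:28] width=1 -> value=1 (bin 1); offset now 28 = byte 3 bit 4; 4 bits remain
Read 6: bits[28:30] width=2 -> value=2 (bin 10); offset now 30 = byte 3 bit 6; 2 bits remain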